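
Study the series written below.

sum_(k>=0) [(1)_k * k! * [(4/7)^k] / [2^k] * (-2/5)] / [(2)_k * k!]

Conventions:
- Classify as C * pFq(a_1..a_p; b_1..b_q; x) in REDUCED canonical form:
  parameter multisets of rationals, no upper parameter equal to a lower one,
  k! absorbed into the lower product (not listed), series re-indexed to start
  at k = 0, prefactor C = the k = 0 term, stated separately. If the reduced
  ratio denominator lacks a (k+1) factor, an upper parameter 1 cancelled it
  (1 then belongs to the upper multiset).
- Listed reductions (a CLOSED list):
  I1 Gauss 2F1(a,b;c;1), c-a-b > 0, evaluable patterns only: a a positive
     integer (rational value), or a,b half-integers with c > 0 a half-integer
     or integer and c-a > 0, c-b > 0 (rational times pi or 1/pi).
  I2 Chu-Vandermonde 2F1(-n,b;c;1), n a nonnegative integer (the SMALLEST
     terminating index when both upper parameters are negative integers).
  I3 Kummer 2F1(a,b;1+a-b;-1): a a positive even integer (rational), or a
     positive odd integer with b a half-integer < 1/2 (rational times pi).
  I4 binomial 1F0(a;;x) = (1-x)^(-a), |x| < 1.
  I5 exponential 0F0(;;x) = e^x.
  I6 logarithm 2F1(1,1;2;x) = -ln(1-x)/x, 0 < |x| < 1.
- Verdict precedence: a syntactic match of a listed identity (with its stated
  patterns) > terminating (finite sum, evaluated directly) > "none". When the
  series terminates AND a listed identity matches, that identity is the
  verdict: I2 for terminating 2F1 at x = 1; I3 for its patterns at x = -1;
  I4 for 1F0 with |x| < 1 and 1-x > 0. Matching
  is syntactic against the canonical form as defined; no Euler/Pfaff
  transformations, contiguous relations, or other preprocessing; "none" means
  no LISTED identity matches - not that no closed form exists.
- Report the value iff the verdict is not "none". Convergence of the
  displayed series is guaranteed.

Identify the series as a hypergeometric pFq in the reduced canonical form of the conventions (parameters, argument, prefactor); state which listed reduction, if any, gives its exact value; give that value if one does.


Classification (C = -2/5): 2F1 with upper {1, 1}, lower {2}, argument x = 2/7. Verdict at x = 2/7: logarithm (I6) matches (the logarithm: parameters (1,1;2), x = 2/7). Sum: (7/5) * ln(5/7).

Key observation: t_0 = -2/5 here, and the two k-th powers (C = -2/5, x = 2/7) combine into one argument.
Consecutive-term ratio: r(k) = (2/7) * (k+1) (k+1) / [(k+2) (k+1)] ; factor over Q: parameters, x = (2/7), and C = -2/5.


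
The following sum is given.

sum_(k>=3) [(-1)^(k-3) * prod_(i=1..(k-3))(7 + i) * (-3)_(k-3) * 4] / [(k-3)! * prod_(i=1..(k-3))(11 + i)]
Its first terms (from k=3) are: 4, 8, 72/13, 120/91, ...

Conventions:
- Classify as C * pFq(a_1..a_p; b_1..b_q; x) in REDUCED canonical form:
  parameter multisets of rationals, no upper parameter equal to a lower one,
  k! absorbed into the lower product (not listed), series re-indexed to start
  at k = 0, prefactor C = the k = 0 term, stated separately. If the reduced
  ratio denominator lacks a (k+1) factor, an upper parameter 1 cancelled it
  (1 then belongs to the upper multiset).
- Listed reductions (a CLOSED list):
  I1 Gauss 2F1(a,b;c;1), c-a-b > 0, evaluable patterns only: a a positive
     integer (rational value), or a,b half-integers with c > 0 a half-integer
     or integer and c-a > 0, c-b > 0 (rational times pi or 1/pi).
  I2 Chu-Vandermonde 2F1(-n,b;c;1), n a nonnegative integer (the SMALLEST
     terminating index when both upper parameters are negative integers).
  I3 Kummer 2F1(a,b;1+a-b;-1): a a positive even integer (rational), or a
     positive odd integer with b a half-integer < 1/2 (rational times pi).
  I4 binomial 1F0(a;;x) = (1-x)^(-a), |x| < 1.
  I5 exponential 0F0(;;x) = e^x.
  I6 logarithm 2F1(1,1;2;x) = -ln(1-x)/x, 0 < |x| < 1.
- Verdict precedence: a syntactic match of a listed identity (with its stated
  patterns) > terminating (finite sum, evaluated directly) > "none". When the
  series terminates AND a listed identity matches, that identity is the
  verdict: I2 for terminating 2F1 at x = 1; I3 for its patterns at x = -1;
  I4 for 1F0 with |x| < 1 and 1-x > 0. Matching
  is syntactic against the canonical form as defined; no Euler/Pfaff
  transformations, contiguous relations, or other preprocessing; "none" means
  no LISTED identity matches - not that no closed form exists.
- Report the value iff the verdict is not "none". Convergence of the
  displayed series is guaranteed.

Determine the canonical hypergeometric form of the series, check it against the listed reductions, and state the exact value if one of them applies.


Reduced: x = -1, 2F1, upper = {-3, 8}, lower = {12}, C = 4. Verdict (x = -1): Kummer (I3) applies (x = -1; c = 12 equals 1+a-b for upper {-3, 8}: listed pattern). Value: 132/7.

Structural cue: from the first term 4: the lower running product (prefactor 4) is a rising factorial.
Term ratio: r(k) = (-1) * (k-3) (k+8) / [(k+12) (k+1)] - rational; roots negated = parameters, x = (-1), C = 4.


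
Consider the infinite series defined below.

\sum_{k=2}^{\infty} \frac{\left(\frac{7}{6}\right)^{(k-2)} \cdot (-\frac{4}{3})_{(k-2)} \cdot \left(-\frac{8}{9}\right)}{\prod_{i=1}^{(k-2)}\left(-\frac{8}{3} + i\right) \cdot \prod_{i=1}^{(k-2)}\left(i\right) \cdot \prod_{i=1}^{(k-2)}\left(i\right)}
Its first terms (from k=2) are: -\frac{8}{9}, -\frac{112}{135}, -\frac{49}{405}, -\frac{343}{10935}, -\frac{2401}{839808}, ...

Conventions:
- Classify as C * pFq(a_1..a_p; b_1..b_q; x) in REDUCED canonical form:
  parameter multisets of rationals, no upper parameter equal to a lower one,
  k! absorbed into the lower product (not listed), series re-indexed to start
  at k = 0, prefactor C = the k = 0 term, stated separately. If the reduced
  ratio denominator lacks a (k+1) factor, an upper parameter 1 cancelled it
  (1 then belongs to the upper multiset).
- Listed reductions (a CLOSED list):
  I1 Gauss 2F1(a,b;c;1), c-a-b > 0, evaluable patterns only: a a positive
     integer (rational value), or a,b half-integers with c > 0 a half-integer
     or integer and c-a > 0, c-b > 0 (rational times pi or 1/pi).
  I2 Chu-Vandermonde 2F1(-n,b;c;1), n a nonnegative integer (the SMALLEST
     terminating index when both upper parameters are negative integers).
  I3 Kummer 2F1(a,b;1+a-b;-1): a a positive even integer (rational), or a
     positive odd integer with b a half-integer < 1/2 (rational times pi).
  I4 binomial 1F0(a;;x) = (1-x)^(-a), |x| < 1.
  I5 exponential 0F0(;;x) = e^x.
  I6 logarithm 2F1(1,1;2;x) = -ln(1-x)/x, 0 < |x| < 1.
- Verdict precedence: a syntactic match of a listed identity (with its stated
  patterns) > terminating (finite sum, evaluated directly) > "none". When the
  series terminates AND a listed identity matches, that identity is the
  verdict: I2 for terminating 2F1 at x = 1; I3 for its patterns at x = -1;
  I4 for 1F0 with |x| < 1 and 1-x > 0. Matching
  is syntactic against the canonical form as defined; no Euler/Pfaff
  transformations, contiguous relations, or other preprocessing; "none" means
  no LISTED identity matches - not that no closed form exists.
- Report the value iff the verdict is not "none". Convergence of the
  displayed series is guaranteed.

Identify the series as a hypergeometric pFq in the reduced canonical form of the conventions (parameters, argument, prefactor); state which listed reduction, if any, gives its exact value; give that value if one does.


At argument \frac{7}{6}: a 1F2 with upper {-\frac{4}{3}}, lower {-\frac{5}{3}, 1}, scaled by C = -\frac{8}{9}. Verdict: none. Every listed pattern misses the 1F2 form at \frac{7}{6}, upper {-\frac{4}{3}}.

Key step: with t_0 = -\frac{8}{9}, the lower running product (prefactor -8/9) is a rising factorial.
Step ratio: r(k) = \frac{7}{6} * (k-\frac{4}{3}) / [(k-\frac{5}{3}) (k+1) (k+1)] - poly over poly, x = \frac{7}{6} from leading terms; C = -\frac{8}{9} at k = 0.


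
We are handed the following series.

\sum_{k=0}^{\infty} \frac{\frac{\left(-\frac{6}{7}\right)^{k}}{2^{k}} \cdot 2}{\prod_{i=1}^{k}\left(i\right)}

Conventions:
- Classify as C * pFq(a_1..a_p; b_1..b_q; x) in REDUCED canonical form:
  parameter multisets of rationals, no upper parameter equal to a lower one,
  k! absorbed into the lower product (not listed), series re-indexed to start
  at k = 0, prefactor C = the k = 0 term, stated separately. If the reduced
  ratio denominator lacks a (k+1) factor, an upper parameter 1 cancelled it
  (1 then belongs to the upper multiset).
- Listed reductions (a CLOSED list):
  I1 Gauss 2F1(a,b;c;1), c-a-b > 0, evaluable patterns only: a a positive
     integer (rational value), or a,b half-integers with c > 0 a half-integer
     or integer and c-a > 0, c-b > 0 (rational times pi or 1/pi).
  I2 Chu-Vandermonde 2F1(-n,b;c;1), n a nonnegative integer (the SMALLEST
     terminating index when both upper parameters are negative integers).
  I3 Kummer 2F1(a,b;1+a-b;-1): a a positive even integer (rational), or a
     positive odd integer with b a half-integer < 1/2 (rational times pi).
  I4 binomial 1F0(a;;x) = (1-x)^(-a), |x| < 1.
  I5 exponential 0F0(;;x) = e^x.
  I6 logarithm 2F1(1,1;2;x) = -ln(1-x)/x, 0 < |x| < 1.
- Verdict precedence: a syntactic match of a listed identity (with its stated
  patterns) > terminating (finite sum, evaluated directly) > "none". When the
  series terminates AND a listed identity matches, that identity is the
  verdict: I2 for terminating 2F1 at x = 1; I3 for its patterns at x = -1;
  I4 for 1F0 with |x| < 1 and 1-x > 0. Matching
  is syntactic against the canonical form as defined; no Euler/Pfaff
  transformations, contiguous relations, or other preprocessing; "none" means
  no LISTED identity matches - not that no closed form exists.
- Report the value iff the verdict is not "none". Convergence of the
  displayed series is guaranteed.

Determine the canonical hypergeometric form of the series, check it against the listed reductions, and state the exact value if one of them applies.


With C = 2: the canonical form is 0F0(-; -; -\frac{3}{7}). Verdict at x = -\frac{3}{7}: exponential (I5) matches (the 0F0 exponential series at x = -\frac{3}{7}). Value: 2 \cdot e^{-\frac{3}{7}}.

Structural cue: t_0 = 2 here, and the product of the first k integers (prefactor 2) is k!.
Adjacent-term ratio: r(k) = -\frac{3}{7} * 1 / [(k+1)] - poly over poly, x = -\frac{3}{7} from leading terms; C = 2 at k = 0.


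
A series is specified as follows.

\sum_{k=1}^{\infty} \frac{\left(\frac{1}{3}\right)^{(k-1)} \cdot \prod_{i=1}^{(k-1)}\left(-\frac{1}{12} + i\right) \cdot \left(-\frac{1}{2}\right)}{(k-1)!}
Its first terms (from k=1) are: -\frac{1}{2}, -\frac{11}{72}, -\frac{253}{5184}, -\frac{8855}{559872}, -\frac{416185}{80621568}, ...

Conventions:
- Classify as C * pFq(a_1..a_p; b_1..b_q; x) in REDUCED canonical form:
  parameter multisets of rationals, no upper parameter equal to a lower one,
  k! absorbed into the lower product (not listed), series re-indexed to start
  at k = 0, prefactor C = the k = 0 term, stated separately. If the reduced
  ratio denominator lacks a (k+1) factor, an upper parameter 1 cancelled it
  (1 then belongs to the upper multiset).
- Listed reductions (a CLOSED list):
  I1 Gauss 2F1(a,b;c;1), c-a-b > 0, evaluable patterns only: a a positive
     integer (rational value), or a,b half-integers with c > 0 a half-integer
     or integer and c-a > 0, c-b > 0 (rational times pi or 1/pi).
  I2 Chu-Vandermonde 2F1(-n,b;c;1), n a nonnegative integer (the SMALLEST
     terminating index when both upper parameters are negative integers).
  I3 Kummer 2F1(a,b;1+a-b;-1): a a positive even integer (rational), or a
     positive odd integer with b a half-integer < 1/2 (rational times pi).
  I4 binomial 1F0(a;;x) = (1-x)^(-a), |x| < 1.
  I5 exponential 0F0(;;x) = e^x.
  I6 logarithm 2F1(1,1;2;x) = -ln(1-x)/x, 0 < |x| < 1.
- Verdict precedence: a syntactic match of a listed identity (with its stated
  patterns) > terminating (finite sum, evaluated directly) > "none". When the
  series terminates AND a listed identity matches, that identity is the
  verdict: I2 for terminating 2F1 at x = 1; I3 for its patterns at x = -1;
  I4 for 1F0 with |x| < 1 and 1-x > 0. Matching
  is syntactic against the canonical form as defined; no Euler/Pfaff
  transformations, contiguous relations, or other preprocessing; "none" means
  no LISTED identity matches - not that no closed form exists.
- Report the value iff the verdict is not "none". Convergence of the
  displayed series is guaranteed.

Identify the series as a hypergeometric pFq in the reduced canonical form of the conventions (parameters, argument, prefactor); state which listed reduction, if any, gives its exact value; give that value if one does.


With C = -\frac{1}{2}: the canonical form is 1F0(\frac{11}{12}; -; \frac{1}{3}). Verdict: the binomial series (I4) applies (the 1F0 binomial series: exponent -11/12, x = \frac{1}{3}). Its exact value is \left(-\frac{1}{2}\right) \cdot \left(\frac{2}{3}\right)^{-\frac{11}{12}}.

Key step: with t_0 = -\frac{1}{2}, the running product (prefactor -1/2) telescopes to a rising factorial.
Ratio: r(k) = \frac{1}{3} * (k+\frac{11}{12}) / [(k+1)] - rational; roots negated = parameters, x = \frac{1}{3}, C = -\frac{1}{2}.


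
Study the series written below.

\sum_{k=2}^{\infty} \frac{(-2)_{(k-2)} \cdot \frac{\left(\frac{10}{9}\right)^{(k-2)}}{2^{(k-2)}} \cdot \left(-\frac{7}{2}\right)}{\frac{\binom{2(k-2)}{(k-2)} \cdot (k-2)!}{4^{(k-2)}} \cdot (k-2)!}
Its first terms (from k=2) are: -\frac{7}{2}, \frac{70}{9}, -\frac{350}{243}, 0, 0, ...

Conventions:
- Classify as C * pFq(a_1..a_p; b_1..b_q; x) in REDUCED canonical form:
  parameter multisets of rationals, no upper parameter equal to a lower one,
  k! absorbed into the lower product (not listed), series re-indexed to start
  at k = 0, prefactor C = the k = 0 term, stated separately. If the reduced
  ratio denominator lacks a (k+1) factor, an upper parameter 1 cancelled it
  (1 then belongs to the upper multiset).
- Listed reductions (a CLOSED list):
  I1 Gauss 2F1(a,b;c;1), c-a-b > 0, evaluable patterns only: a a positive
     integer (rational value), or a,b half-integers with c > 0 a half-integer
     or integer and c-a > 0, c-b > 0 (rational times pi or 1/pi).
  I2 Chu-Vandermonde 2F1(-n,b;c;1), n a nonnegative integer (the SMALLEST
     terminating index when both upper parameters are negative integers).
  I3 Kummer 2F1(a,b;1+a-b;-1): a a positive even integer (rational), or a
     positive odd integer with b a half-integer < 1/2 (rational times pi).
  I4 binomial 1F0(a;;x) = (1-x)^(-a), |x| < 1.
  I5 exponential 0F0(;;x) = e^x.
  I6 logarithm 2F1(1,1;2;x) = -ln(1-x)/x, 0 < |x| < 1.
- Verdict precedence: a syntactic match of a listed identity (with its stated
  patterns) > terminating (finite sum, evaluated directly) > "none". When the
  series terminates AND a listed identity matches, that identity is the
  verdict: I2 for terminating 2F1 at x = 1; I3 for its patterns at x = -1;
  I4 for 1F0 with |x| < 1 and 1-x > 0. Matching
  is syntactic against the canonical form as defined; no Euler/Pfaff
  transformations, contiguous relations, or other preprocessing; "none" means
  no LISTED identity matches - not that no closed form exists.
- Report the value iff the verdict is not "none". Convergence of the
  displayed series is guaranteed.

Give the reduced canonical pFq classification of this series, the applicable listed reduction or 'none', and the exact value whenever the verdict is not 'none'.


First insight: t_0 being -\frac{7}{2}, the two k-th powers (C = -7/2) combine into one argument.
Ratio: r(k) = \frac{5}{9} * (k-2) / [(k+\frac{1}{2}) (k+1)] ; factor over Q: parameters, x = \frac{5}{9}, and C = -\frac{7}{2}.

With C = -\frac{7}{2}: the canonical form is 1F1(-2; \frac{1}{2}; \frac{5}{9}). Verdict: terminating. (-2)_k vanishes past k = 2, leaving a 3-term sum, computed directly. Exact value: \frac{1379}{486}.


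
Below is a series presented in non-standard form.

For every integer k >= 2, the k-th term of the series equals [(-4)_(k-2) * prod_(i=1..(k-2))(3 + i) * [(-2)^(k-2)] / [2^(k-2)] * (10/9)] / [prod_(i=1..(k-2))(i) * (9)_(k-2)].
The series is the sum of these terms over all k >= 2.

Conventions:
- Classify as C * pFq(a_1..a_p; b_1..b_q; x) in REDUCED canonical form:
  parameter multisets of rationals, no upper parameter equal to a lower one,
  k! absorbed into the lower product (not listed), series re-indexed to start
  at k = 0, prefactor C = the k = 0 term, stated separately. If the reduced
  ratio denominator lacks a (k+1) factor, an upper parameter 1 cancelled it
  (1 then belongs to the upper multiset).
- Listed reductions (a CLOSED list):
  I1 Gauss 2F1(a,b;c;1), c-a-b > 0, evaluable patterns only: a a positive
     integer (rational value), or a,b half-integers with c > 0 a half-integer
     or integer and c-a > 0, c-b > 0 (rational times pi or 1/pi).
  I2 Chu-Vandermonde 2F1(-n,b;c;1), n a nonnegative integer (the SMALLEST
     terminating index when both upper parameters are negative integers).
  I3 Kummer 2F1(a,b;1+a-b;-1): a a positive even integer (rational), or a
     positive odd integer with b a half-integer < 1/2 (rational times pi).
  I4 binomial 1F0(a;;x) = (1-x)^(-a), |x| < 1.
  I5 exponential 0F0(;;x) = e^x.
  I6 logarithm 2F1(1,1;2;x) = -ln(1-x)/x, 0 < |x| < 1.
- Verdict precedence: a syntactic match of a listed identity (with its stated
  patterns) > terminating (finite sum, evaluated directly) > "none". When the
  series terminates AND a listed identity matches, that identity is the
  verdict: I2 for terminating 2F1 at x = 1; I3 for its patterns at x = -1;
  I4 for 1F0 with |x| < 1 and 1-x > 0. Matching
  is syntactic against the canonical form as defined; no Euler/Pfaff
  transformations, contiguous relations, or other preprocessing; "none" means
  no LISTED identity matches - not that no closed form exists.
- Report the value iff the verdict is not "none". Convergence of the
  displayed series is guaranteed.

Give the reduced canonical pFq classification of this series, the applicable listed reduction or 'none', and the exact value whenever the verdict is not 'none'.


Canonical form: C = 10/9 times 2F1 with upper {-4, 4}, lower {9}, x = -1. Verdict (x = -1): Kummer (I3) applies (x = -1; c = 9 equals 1+a-b for upper {-4, 4}: listed pattern). Hence: 140/27.

First insight: from the first term 10/9: the product of the first k integers (C = 10/9, x = -1) is k!.
Term ratio: r(k) = (-1) * (k-4) (k+4) / [(k+9) (k+1)] - rational in k, leading ratio (-1); with t_0 = 10/9, classification follows.


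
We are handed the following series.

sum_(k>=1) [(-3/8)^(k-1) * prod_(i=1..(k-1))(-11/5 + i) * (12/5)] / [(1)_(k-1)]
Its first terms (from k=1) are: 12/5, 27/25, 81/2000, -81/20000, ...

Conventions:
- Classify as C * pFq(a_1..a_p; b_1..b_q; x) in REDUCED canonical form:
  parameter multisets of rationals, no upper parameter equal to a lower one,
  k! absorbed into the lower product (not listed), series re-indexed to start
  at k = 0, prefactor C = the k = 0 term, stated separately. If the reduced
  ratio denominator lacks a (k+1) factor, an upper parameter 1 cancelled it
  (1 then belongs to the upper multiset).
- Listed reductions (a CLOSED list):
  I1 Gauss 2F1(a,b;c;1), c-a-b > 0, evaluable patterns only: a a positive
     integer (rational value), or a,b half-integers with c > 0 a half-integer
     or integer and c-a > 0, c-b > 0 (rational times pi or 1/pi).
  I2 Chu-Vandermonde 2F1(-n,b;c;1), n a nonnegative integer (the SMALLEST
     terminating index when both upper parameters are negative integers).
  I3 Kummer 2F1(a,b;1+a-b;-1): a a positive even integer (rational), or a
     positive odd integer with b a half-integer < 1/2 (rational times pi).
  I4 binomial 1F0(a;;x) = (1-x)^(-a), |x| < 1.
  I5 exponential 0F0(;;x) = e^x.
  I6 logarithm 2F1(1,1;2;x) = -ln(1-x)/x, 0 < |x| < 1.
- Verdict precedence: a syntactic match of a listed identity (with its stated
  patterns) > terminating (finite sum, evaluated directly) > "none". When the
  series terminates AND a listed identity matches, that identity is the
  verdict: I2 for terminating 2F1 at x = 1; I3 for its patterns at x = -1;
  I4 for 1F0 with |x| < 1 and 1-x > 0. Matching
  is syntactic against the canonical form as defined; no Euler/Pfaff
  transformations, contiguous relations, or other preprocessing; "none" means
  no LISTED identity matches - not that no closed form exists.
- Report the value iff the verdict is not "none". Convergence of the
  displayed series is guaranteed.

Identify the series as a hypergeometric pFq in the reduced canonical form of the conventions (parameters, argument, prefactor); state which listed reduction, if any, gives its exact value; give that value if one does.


Classification (C = 12/5): 1F0 with upper {-6/5}, lower {-}, argument x = -3/8. Verdict: the binomial series (I4) fires (the 1F0 binomial series: exponent 6/5, x = -3/8). Exact value: (12/5) * (11/8)^(6/5).

Key step: t_0 being 12/5, (1)_k (C = 12/5) is k! itself.
Term ratio: r(k) = (-3/8) * (k-6/5) / [(k+1)] - rational; roots negated = parameters, x = (-3/8), C = 12/5.


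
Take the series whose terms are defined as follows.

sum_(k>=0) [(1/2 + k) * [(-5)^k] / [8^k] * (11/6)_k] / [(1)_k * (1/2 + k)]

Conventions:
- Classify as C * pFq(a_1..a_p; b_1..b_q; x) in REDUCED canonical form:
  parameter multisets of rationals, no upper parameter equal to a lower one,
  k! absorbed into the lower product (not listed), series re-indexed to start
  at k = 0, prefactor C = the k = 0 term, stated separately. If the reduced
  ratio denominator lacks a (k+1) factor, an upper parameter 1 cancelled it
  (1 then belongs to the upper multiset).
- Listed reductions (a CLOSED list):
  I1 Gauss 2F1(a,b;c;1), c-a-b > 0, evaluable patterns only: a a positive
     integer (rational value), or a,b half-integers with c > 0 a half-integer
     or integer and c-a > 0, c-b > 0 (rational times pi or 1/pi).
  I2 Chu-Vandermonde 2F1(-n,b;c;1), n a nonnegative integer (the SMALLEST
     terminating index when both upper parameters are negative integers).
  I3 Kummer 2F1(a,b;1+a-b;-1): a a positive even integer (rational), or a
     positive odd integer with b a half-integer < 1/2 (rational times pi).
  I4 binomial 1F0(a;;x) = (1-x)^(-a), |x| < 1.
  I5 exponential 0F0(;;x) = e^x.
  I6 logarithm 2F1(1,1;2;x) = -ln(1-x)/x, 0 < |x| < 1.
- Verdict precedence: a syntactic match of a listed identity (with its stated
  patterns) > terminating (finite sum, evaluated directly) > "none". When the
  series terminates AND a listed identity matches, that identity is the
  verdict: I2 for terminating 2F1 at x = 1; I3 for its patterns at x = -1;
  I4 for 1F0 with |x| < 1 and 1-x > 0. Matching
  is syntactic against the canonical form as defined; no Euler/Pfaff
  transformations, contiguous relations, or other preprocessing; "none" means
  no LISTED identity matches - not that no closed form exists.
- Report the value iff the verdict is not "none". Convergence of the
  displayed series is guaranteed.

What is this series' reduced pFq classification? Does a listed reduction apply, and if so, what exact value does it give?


Classification (C = 1): 1F0 with upper {11/6}, lower {-}, argument x = -5/8. Verdict: this is the binomial series (I4) (the 1F0 binomial series: exponent -11/6, x = -5/8). Exact value: (13/8)^(-11/6).

Key step: from the first term 1: the two geometric factors (C = 1) combine into one argument.
Consecutive-term ratio: r(k) = (-5/8) * (k+11/6) / [(k+1)] - rational; roots negated = parameters, x = (-5/8), C = 1.


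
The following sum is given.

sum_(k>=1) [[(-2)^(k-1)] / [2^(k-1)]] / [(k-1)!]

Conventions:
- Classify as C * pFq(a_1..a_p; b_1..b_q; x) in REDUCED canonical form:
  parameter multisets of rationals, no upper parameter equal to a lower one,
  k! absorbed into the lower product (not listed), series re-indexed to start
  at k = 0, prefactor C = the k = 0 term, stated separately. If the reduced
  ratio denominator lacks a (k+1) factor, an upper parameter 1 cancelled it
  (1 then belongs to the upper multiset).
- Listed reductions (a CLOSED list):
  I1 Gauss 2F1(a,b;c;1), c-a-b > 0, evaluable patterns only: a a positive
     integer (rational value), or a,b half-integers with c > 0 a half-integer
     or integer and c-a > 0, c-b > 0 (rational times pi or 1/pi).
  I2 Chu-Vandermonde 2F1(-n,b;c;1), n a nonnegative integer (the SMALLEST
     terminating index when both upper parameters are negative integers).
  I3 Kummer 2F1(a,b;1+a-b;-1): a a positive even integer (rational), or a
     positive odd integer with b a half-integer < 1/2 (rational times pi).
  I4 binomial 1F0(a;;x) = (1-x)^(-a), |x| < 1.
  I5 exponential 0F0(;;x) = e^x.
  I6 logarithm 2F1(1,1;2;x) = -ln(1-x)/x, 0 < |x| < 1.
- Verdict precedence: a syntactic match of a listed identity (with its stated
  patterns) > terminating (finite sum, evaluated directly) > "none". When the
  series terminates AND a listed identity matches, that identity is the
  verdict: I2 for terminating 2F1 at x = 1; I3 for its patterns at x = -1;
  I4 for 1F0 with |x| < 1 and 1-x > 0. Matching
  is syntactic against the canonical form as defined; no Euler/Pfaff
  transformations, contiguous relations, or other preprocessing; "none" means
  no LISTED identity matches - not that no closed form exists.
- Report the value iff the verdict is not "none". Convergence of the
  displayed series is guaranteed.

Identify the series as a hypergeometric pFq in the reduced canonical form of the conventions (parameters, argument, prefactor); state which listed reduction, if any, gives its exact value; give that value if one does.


x = -1 here; the reduced form reads 0F0, upper {-}, lower {-}, C = 1. Verdict at x = -1: the I5 exponential reduction matches (the 0F0 exponential series at x = -1). Exact value: e^(-1).

First insight: with t_0 = 1, the two k-th powers (prefactor 1) combine into one argument.
Ratio: r(k) = (-1) * 1 / [(k+1)] - rational in k, leading ratio (-1); with t_0 = 1, classification follows.


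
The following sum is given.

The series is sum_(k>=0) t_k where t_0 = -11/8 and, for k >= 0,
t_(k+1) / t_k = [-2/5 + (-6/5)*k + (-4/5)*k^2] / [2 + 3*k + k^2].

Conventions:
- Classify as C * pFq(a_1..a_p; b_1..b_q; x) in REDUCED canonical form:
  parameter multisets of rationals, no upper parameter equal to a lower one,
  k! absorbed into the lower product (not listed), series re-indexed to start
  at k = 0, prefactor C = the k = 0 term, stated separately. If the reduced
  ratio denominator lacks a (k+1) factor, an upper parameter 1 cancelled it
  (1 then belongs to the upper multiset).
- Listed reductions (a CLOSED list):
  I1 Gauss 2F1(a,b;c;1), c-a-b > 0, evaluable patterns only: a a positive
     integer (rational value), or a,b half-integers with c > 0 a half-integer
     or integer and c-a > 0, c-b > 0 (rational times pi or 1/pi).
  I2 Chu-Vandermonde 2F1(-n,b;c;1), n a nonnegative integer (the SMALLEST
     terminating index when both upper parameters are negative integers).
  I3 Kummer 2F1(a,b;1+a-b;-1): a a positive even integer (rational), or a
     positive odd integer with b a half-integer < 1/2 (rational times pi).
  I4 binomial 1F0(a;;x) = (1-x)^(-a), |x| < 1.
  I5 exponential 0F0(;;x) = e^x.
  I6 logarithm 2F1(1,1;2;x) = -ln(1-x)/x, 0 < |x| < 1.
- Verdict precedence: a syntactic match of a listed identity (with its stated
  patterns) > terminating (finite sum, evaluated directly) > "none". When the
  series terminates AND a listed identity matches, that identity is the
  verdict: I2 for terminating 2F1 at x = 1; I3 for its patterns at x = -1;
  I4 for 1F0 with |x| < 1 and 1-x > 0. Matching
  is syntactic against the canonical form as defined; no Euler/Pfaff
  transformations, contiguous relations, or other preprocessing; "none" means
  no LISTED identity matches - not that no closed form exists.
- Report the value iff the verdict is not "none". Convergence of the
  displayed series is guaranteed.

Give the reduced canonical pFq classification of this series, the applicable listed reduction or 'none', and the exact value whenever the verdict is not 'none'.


Key observation: with t_0 = -11/8, the expanded ratio factors over Q; prefactor -11/8, roots give parameters.
Ratio: r(k) = (-4/5) * (k+1/2) (k+1) / [(k+2) (k+1)] - rational; roots negated = parameters, x = (-4/5), C = -11/8.

Prefactor -11/8, argument -4/5: 2F1 with upper {1/2, 1} over lower {2}. Verdict: none - this 2F1 at x = -4/5 matches no listed pattern, and upper {1/2, 1} holds no stopper.


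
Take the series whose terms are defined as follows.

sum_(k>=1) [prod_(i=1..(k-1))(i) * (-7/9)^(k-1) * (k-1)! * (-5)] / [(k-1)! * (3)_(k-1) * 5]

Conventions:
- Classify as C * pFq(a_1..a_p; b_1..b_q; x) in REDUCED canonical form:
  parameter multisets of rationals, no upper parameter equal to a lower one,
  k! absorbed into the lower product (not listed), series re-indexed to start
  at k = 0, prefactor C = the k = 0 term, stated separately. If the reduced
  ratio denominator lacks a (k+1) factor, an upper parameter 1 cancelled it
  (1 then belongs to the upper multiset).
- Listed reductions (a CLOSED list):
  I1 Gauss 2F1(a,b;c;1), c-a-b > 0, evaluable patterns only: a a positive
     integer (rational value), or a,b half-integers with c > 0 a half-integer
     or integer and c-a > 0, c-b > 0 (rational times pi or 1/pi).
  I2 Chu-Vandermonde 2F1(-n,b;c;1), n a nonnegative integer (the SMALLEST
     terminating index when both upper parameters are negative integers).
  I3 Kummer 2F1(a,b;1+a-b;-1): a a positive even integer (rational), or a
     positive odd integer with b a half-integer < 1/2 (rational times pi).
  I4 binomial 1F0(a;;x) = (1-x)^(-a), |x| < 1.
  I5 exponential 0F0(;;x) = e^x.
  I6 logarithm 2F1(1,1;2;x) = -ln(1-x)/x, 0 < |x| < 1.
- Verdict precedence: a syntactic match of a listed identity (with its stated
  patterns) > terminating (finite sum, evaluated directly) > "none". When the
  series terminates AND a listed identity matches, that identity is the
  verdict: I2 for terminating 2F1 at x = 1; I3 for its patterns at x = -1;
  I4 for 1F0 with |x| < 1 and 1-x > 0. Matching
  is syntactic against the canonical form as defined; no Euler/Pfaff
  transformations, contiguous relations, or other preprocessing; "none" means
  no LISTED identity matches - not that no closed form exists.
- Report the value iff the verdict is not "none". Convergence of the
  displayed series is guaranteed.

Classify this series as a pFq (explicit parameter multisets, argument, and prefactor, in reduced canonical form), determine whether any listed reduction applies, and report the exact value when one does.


Key step: from the first term -1: the running product (prefactor -1) telescopes to a rising factorial.
Consecutive-term ratio: r(k) = (-7/9) * (k+1) (k+1) / [(k+3) (k+1)] - poly over poly, x = (-7/9) from leading terms; C = -1 at k = 0.

Reduced: x = -7/9, 2F1, upper = {1, 1}, lower = {3}, C = -1. Verdict: no listed reduction: x = -7/9 and upper {1, 1} fail every I1-I6 pattern.


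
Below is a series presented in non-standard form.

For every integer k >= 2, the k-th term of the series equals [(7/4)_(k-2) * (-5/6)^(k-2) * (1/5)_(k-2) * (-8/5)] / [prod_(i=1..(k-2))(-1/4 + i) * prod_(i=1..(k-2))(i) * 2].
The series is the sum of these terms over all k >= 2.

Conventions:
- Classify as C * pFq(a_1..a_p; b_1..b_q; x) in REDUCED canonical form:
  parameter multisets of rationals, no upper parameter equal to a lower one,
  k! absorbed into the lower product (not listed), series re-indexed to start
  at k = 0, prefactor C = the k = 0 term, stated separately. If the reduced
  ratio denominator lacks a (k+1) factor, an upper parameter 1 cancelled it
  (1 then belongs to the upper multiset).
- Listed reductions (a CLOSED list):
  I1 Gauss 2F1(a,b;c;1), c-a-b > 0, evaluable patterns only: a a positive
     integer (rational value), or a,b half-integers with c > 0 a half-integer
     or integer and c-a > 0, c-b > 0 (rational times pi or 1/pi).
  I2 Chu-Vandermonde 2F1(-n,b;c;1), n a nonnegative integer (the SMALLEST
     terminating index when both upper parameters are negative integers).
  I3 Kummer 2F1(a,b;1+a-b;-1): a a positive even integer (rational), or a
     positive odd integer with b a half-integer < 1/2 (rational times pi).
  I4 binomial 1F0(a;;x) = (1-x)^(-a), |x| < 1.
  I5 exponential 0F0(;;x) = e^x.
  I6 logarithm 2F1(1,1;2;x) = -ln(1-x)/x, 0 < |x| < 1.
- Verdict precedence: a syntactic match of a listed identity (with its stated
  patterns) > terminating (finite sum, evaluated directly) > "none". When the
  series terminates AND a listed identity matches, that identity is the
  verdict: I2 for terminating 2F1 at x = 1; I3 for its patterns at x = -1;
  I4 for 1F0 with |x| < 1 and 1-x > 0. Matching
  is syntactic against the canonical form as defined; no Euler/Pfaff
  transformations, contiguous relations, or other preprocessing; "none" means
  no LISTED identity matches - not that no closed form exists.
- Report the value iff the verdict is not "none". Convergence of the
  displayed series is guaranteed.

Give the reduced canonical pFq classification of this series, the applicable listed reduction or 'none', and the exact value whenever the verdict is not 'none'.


At argument -5/6: a 2F1 with upper {1/5, 7/4}, lower {3/4}, scaled by C = -4/5. Verdict: none - at argument -5/6 the multisets {1/5, 7/4} ; {3/4} match no listed identity.

First insight: with t_0 = -4/5, the product of the first k integers (C = -4/5, x = -5/6) is k!.
Term ratio: r(k) = (-5/6) * (k+1/5) (k+7/4) / [(k+3/4) (k+1)] - rational in k, leading ratio (-5/6); with t_0 = -4/5, classification follows.


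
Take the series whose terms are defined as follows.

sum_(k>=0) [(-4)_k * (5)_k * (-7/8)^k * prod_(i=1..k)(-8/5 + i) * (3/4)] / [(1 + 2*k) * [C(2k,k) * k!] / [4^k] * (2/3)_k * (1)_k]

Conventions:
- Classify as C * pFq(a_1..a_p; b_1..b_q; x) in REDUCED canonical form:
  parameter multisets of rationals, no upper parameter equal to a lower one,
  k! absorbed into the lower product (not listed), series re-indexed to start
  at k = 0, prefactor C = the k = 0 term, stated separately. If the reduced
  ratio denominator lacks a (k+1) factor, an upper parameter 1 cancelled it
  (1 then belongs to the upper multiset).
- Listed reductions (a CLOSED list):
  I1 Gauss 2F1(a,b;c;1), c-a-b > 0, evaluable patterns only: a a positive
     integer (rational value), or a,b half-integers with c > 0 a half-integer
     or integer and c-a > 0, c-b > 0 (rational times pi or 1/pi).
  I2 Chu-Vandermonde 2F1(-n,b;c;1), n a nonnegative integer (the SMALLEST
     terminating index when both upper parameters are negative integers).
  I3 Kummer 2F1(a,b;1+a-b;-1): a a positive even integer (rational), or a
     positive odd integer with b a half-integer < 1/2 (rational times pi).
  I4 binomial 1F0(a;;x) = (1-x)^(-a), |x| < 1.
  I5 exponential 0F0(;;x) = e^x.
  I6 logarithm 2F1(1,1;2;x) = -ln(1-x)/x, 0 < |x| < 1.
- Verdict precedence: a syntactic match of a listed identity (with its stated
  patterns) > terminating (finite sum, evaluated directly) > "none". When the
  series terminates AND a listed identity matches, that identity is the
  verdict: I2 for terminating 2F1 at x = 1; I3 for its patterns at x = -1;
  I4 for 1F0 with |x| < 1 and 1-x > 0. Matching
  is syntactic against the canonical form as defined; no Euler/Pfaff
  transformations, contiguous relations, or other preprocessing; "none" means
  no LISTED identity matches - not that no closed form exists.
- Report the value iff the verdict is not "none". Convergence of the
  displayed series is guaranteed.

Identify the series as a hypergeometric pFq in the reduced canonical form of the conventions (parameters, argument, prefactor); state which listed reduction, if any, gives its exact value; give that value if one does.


Classification (C = 3/4): 3F2 with upper {-4, -3/5, 5}, lower {2/3, 3/2}, argument x = -7/8. Verdict: terminating - no listed pattern fits, but -4 in the upper list cuts the series at k = 4; direct evaluation. Sum: -155348367/8800000.

Key observation: t_0 being 3/4, the lower (2k+1) factor (prefactor 3/4) shifts a half-integer Pochhammer.
Step ratio: r(k) = (-7/8) * (k-4) (k-3/5) (k+5) / [(k+2/3) (k+3/2) (k+1)] - rational in k, leading ratio (-7/8); with t_0 = 3/4, classification follows.


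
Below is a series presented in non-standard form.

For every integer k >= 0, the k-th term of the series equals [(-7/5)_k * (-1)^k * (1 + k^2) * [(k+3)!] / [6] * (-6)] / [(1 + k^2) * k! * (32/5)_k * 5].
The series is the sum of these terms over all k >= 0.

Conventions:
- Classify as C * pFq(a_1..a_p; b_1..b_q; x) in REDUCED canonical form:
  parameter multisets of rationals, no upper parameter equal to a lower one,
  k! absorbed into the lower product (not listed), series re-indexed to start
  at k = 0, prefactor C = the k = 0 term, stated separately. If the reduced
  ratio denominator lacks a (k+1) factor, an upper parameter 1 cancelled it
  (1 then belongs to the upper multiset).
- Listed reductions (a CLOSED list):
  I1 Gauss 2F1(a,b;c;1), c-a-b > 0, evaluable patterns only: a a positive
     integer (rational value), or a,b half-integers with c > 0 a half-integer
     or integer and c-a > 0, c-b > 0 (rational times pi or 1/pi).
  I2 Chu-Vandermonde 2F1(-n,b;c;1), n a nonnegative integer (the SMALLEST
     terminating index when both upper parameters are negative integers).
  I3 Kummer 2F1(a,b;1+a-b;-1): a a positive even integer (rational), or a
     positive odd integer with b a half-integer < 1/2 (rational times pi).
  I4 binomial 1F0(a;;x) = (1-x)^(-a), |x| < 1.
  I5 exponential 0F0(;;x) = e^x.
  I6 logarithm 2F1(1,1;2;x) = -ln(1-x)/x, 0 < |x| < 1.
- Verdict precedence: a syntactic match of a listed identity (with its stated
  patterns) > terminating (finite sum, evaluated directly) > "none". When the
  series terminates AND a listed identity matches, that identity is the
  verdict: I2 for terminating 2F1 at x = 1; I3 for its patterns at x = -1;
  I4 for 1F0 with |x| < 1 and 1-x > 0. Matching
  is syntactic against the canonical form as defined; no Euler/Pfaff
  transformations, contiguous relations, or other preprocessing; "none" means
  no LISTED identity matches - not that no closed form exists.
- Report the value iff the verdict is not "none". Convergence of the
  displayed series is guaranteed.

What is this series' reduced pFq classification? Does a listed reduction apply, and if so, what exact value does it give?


With C = -6/5: the canonical form is 2F1(-7/5, 4; 32/5; -1). Verdict (x = -1): the Kummer evaluation I3 applies (x = -1; c = 32/5 equals 1+a-b for upper {-7/5, 4}: listed pattern). Value: -297/125.

Key step: x = (-1) and striking the common factor k^2 + 1 reduces the term (C = -6/5, x = -1).
Term ratio: r(k) = (-1) * (k-7/5) (k+4) / [(k+32/5) (k+1)] - rational in k. x = (-1); t_0 = -6/5; negate the roots.


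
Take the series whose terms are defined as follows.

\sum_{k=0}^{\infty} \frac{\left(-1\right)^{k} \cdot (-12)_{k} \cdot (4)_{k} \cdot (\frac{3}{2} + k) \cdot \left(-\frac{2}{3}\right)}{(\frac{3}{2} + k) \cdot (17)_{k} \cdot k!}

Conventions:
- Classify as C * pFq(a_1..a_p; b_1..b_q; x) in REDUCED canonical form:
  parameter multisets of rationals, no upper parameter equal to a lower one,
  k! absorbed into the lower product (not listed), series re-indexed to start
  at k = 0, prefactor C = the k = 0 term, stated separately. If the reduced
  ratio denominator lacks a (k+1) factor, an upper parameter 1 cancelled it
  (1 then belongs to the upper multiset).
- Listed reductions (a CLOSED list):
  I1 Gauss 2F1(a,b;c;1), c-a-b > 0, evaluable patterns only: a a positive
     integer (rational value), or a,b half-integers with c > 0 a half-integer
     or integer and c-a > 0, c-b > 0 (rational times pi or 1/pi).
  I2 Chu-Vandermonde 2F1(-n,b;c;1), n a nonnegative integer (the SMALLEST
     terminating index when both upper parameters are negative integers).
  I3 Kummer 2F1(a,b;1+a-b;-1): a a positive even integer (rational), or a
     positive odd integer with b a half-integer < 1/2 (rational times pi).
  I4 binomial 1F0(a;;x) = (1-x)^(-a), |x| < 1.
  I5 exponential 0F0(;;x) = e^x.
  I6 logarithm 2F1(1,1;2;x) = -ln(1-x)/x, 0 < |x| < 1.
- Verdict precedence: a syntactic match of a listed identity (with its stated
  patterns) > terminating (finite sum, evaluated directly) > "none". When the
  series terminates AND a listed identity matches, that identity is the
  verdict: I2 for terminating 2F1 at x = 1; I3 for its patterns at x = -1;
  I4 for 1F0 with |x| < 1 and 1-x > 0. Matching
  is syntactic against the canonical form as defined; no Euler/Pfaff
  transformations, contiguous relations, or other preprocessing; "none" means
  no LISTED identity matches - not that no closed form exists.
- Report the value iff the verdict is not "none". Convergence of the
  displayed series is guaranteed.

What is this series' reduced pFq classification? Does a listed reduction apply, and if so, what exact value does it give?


The series (x = -1) is 2F1: upper {-12, 4}, lower {17}, prefactor -\frac{2}{3}. Verdict at x = -1: the Kummer evaluation I3 matches (x = -1; c = 17 equals 1+a-b for upper {-12, 4}: listed pattern). Sum: -\frac{40}{3}.

Key observation: with t_0 = -\frac{2}{3}, the factor k + 3/2 cancels (top and bottom), leaving C = -2/3.
Term ratio: r(k) = -1 * (k-12) (k+4) / [(k+17) (k+1)] ; factor over Q: parameters, x = -1, and C = -\frac{2}{3}.
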